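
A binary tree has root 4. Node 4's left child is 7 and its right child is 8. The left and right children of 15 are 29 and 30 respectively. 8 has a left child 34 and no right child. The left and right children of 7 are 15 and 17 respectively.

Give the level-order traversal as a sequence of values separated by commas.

4, 7, 8, 15, 17, 34, 29, 30

Level-order visits nodes level by level from the root, left to right within each level.
Level 0: 4
Level 1: 7, 8
Level 2: 15, 17, 34
Level 3: 29, 30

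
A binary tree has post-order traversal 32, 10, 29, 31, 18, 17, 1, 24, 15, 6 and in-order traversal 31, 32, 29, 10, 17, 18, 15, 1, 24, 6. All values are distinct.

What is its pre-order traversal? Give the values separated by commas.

The last element of post-order is the root; it splits in-order into left and right subtrees.
Root 6: left subtree has 9 nodes {31, 32, 29, 10, 17, 18, 15, 1, 24}, right has 0 { }.
  Root 15: left subtree has 6 nodes {31, 32, 29, 10, 17, 18}, right has 2 {1, 24}.
    Root 17: left subtree has 4 nodes {31, 32, 29, 10}, right has 1 {18}.
      Root 31: left subtree has 0 nodes { }, right has 3 {32, 29, 10}.
        Root 29: left subtree has 1 node {32}, right has 1 {10}.
    Root 24: left subtree has 1 node {1}, right has 0 { }.

6, 15, 17, 31, 29, 32, 10, 18, 24, 1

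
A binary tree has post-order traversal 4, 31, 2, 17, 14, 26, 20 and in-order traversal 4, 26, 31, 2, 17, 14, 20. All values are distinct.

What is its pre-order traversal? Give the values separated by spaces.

The last element of post-order is the root; it splits in-order into left and right subtrees.
Root 20: left subtree has 6 nodes {4, 26, 31, 2, 17, 14}, right has 0 { }.
  Root 26: left subtree has 1 node {4}, right has 4 {31, 2, 17, 14}.
    Root 14: left subtree has 3 nodes {31, 2, 17}, right has 0 { }.
      Root 17: left subtree has 2 nodes {31, 2}, right has 0 { }.
        Root 2: left subtree has 1 node {31}, right has 0 { }.

20 26 4 14 17 2 31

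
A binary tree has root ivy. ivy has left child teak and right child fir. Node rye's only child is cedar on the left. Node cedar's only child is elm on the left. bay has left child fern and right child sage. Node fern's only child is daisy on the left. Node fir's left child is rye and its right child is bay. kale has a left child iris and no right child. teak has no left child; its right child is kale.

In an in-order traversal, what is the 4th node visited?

ivy

In-order visits the left subtree, then the node, then the right subtree.
At ivy: go left to teak.
  At teak: no left child.
  Visit teak.
  At teak: go right to kale.
    At kale: go left to iris.
      iris is a leaf — visit iris.
    Visit kale.
    At kale: no right child.
Visit ivy.
At ivy: go right to fir.
  At fir: go left to rye.
    At rye: go left to cedar.
      At cedar: go left to elm.
        elm is a leaf — visit elm.
      Visit cedar.
      At cedar: no right child.
    Visit rye.
    At rye: no right child.
  Visit fir.
  At fir: go right to bay.
    At bay: go left to fern.
      At fern: go left to daisy.
        daisy is a leaf — visit daisy.
      Visit fern.
      At fern: no right child.
    Visit bay.
    At bay: go right to sage.
      sage is a leaf — visit sage.
Full in-order sequence: teak, iris, kale, ivy, elm, cedar, rye, fir, daisy, fern, bay, sage.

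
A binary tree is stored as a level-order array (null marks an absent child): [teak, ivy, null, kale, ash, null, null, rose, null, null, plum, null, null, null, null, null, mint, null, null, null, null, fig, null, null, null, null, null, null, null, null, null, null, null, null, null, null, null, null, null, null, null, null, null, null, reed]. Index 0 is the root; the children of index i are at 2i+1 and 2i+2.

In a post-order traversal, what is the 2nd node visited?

rose

Post-order visits the left subtree, then the right subtree, then the node.
At teak: go left to ivy.
  At ivy: go left to kale.
    At kale: go left to rose.
      At rose: no left child.
      At rose: go right to mint.
        mint is a leaf — visit mint.
      Visit rose.
    At kale: no right child.
    Visit kale.
  At ivy: go right to ash.
    At ash: no left child.
    At ash: go right to plum.
      At plum: go left to fig.
        At fig: no left child.
        At fig: go right to reed.
          reed is a leaf — visit reed.
        Visit fig.
      At plum: no right child.
      Visit plum.
    Visit ash.
  Visit ivy.
At teak: no right child.
Visit teak.
Full post-order sequence: mint, rose, kale, reed, fig, plum, ash, ivy, teak.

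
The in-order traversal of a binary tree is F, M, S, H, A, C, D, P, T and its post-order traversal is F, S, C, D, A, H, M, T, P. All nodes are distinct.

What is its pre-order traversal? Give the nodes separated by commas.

P, M, F, H, S, A, D, C, T

The last element of post-order is the root; it splits in-order into left and right subtrees.
Root P: left subtree has 7 nodes {F, M, S, H, A, C, D}, right has 1 {T}.
  Root M: left subtree has 1 node {F}, right has 5 {S, H, A, C, D}.
    Root H: left subtree has 1 node {S}, right has 3 {A, C, D}.
      Root A: left subtree has 0 nodes { }, right has 2 {C, D}.
        Root D: left subtree has 1 node {C}, right has 0 { }.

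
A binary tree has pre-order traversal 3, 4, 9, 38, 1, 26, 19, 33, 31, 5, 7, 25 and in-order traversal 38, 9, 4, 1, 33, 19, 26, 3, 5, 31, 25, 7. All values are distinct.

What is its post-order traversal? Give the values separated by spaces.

The first element of pre-order is the root; it splits in-order into left and right subtrees.
Root 3: left subtree has 7 nodes {38, 9, 4, 1, 33, 19, 26}, right has 4 {5, 31, 25, 7}.
  Root 4: left subtree has 2 nodes {38, 9}, right has 4 {1, 33, 19, 26}.
    Root 9: left subtree has 1 node {38}, right has 0 { }.
    Root 1: left subtree has 0 nodes { }, right has 3 {33, 19, 26}.
      Root 26: left subtree has 2 nodes {33, 19}, right has 0 { }.
        Root 19: left subtree has 1 node {33}, right has 0 { }.
  Root 31: left subtree has 1 node {5}, right has 2 {25, 7}.
    Root 7: left subtree has 1 node {25}, right has 0 { }.

38 9 33 19 26 1 4 5 25 7 31 3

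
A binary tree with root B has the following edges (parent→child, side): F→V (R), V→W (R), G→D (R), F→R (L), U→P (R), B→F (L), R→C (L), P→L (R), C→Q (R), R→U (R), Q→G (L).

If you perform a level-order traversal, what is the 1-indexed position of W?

Level-order visits nodes level by level from the root, left to right within each level.
Level 0: B
Level 1: F
Level 2: R, V
Level 3: C, U, W
Level 4: Q, P
Level 5: G, L
Level 6: D
Full level-order sequence: B, F, R, V, C, U, W, Q, P, G, L, D.

7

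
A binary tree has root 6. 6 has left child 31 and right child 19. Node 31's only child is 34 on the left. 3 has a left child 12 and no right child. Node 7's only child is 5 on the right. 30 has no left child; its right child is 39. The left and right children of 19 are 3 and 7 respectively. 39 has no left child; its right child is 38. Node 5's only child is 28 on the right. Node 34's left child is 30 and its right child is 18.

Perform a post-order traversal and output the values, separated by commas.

Post-order visits the left subtree, then the right subtree, then the node.
At 6: go left to 31.
  At 31: go left to 34.
    At 34: go left to 30.
      At 30: no left child.
      At 30: go right to 39.
        At 39: no left child.
        At 39: go right to 38.
          38 is a leaf — visit 38.
        Visit 39.
      Visit 30.
    At 34: go right to 18.
      18 is a leaf — visit 18.
    Visit 34.
  At 31: no right child.
  Visit 31.
At 6: go right to 19.
  At 19: go left to 3.
    At 3: go left to 12.
      12 is a leaf — visit 12.
    At 3: no right child.
    Visit 3.
  At 19: go right to 7.
    At 7: no left child.
    At 7: go right to 5.
      At 5: no left child.
      At 5: go right to 28.
        28 is a leaf — visit 28.
      Visit 5.
    Visit 7.
  Visit 19.
Visit 6.

38, 39, 30, 18, 34, 31, 12, 3, 28, 5, 7, 19, 6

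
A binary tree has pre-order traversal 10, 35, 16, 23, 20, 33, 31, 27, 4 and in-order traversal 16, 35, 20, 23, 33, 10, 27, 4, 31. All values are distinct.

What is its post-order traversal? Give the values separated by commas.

The first element of pre-order is the root; it splits in-order into left and right subtrees.
Root 10: left subtree has 5 nodes {16, 35, 20, 23, 33}, right has 3 {27, 4, 31}.
  Root 35: left subtree has 1 node {16}, right has 3 {20, 23, 33}.
    Root 23: left subtree has 1 node {20}, right has 1 {33}.
  Root 31: left subtree has 2 nodes {27, 4}, right has 0 { }.
    Root 27: left subtree has 0 nodes { }, right has 1 {4}.

16, 20, 33, 23, 35, 4, 27, 31, 10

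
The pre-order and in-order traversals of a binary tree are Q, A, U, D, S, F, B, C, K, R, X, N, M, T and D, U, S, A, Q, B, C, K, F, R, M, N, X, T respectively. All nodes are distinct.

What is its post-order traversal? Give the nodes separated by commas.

The first element of pre-order is the root; it splits in-order into left and right subtrees.
Root Q: left subtree has 4 nodes {D, U, S, A}, right has 9 {B, C, K, F, R, M, N, X, T}.
  Root A: left subtree has 3 nodes {D, U, S}, right has 0 { }.
    Root U: left subtree has 1 node {D}, right has 1 {S}.
  Root F: left subtree has 3 nodes {B, C, K}, right has 5 {R, M, N, X, T}.
    Root B: left subtree has 0 nodes { }, right has 2 {C, K}.
      Root C: left subtree has 0 nodes { }, right has 1 {K}.
    Root R: left subtree has 0 nodes { }, right has 4 {M, N, X, T}.
      Root X: left subtree has 2 nodes {M, N}, right has 1 {T}.
        Root N: left subtree has 1 node {M}, right has 0 { }.

D, S, U, A, K, C, B, M, N, T, X, R, F, Q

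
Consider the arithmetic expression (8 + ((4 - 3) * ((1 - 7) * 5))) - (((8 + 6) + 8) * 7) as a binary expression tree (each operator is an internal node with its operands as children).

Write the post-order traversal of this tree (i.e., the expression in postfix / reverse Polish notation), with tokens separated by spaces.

Post-order on an expression tree gives postfix notation: for each operator, emit left operand, right operand, then the operator.

8 4 3 - 1 7 - 5 * * + 8 6 + 8 + 7 * -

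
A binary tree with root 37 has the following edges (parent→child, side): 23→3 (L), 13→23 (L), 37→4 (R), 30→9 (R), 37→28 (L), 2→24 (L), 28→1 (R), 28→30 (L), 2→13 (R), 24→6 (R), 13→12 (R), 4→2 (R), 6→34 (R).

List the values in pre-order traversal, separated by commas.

Pre-order visits the node, then its left subtree, then its right subtree.
Visit 37.
At 37: go left to 28.
  Visit 28.
  At 28: go left to 30.
    Visit 30.
    At 30: no left child.
    At 30: go right to 9.
      9 is a leaf — visit 9.
  At 28: go right to 1.
    1 is a leaf — visit 1.
At 37: go right to 4.
  Visit 4.
  At 4: no left child.
  At 4: go right to 2.
    Visit 2.
    At 2: go left to 24.
      Visit 24.
      At 24: no left child.
      At 24: go right to 6.
        Visit 6.
        At 6: no left child.
        At 6: go right to 34.
          34 is a leaf — visit 34.
    At 2: go right to 13.
      Visit 13.
      At 13: go left to 23.
        Visit 23.
        At 23: go left to 3.
          3 is a leaf — visit 3.
        At 23: no right child.
      At 13: go right to 12.
        12 is a leaf — visit 12.

37, 28, 30, 9, 1, 4, 2, 24, 6, 34, 13, 23, 3, 12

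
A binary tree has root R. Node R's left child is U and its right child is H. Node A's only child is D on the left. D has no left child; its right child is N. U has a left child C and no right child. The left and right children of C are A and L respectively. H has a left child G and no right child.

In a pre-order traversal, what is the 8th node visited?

Pre-order visits the node, then its left subtree, then its right subtree.
Visit R.
At R: go left to U.
  Visit U.
  At U: go left to C.
    Visit C.
    At C: go left to A.
      Visit A.
      At A: go left to D.
        Visit D.
        At D: no left child.
        At D: go right to N.
          N is a leaf — visit N.
      At A: no right child.
    At C: go right to L.
      L is a leaf — visit L.
  At U: no right child.
At R: go right to H.
  Visit H.
  At H: go left to G.
    G is a leaf — visit G.
  At H: no right child.
Full pre-order sequence: R, U, C, A, D, N, L, H, G.

H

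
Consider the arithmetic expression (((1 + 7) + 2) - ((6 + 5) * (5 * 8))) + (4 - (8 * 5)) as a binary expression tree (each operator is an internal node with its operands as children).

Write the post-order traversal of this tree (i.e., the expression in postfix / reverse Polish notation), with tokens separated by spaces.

1 7 + 2 + 6 5 + 5 8 * * - 4 8 5 * - +

Post-order on an expression tree gives postfix notation: for each operator, emit left operand, right operand, then the operator.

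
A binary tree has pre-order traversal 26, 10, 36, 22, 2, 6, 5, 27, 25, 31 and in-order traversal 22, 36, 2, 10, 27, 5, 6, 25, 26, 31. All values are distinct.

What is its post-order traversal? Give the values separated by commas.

The first element of pre-order is the root; it splits in-order into left and right subtrees.
Root 26: left subtree has 8 nodes {22, 36, 2, 10, 27, 5, 6, 25}, right has 1 {31}.
  Root 10: left subtree has 3 nodes {22, 36, 2}, right has 4 {27, 5, 6, 25}.
    Root 36: left subtree has 1 node {22}, right has 1 {2}.
    Root 6: left subtree has 2 nodes {27, 5}, right has 1 {25}.
      Root 5: left subtree has 1 node {27}, right has 0 { }.

22, 2, 36, 27, 5, 25, 6, 10, 31, 26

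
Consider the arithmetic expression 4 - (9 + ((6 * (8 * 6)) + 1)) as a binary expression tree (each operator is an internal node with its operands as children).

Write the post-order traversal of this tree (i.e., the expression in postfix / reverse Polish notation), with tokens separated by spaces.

Post-order on an expression tree gives postfix notation: for each operator, emit left operand, right operand, then the operator.

4 9 6 8 6 * * 1 + + -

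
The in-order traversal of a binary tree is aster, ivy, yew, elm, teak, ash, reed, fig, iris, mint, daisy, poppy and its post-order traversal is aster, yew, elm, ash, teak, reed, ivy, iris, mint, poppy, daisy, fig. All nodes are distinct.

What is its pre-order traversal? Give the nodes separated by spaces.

fig ivy aster reed teak elm yew ash daisy mint iris poppy

The last element of post-order is the root; it splits in-order into left and right subtrees.
Root fig: left subtree has 7 nodes {aster, ivy, yew, elm, teak, ash, reed}, right has 4 {iris, mint, daisy, poppy}.
  Root ivy: left subtree has 1 node {aster}, right has 5 {yew, elm, teak, ash, reed}.
    Root reed: left subtree has 4 nodes {yew, elm, teak, ash}, right has 0 { }.
      Root teak: left subtree has 2 nodes {yew, elm}, right has 1 {ash}.
        Root elm: left subtree has 1 node {yew}, right has 0 { }.
  Root daisy: left subtree has 2 nodes {iris, mint}, right has 1 {poppy}.
    Root mint: left subtree has 1 node {iris}, right has 0 { }.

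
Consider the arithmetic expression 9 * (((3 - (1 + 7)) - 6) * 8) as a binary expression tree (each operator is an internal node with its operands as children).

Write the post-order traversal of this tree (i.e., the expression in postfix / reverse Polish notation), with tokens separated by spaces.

9 3 1 7 + - 6 - 8 * *

Post-order on an expression tree gives postfix notation: for each operator, emit left operand, right operand, then the operator.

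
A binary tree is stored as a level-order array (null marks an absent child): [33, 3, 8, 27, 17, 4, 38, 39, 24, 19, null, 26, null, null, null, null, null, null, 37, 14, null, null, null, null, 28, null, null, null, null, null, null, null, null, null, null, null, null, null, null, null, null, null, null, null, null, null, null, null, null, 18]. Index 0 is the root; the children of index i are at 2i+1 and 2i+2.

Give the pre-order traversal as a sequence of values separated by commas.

Pre-order visits the node, then its left subtree, then its right subtree.
Visit 33.
At 33: go left to 3.
  Visit 3.
  At 3: go left to 27.
    Visit 27.
    At 27: go left to 39.
      39 is a leaf — visit 39.
    At 27: go right to 24.
      Visit 24.
      At 24: no left child.
      At 24: go right to 37.
        37 is a leaf — visit 37.
  At 3: go right to 17.
    Visit 17.
    At 17: go left to 19.
      Visit 19.
      At 19: go left to 14.
        14 is a leaf — visit 14.
      At 19: no right child.
    At 17: no right child.
At 33: go right to 8.
  Visit 8.
  At 8: go left to 4.
    Visit 4.
    At 4: go left to 26.
      Visit 26.
      At 26: no left child.
      At 26: go right to 28.
        Visit 28.
        At 28: go left to 18.
          18 is a leaf — visit 18.
        At 28: no right child.
    At 4: no right child.
  At 8: go right to 38.
    38 is a leaf — visit 38.

33, 3, 27, 39, 24, 37, 17, 19, 14, 8, 4, 26, 28, 18, 38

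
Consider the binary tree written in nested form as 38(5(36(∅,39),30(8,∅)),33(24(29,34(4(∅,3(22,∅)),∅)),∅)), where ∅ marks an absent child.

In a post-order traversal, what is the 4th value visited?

30

Post-order visits the left subtree, then the right subtree, then the node.
At 38: go left to 5.
  At 5: go left to 36.
    At 36: no left child.
    At 36: go right to 39.
      39 is a leaf — visit 39.
    Visit 36.
  At 5: go right to 30.
    At 30: go left to 8.
      8 is a leaf — visit 8.
    At 30: no right child.
    Visit 30.
  Visit 5.
At 38: go right to 33.
  At 33: go left to 24.
    At 24: go left to 29.
      29 is a leaf — visit 29.
    At 24: go right to 34.
      At 34: go left to 4.
        At 4: no left child.
        At 4: go right to 3.
          At 3: go left to 22.
            22 is a leaf — visit 22.
          At 3: no right child.
          Visit 3.
        Visit 4.
      At 34: no right child.
      Visit 34.
    Visit 24.
  At 33: no right child.
  Visit 33.
Visit 38.
Full post-order sequence: 39, 36, 8, 30, 5, 29, 22, 3, 4, 34, 24, 33, 38.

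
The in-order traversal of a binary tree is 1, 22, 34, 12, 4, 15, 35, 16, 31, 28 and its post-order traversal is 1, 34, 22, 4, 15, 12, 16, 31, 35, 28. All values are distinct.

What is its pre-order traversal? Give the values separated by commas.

The last element of post-order is the root; it splits in-order into left and right subtrees.
Root 28: left subtree has 9 nodes {1, 22, 34, 12, 4, 15, 35, 16, 31}, right has 0 { }.
  Root 35: left subtree has 6 nodes {1, 22, 34, 12, 4, 15}, right has 2 {16, 31}.
    Root 12: left subtree has 3 nodes {1, 22, 34}, right has 2 {4, 15}.
      Root 22: left subtree has 1 node {1}, right has 1 {34}.
      Root 15: left subtree has 1 node {4}, right has 0 { }.
    Root 31: left subtree has 1 node {16}, right has 0 { }.

28, 35, 12, 22, 1, 34, 15, 4, 31, 16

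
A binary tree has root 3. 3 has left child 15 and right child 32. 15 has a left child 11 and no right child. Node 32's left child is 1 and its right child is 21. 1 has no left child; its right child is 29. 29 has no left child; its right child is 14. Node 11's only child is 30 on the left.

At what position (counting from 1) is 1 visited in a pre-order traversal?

Pre-order visits the node, then its left subtree, then its right subtree.
Visit 3.
At 3: go left to 15.
  Visit 15.
  At 15: go left to 11.
    Visit 11.
    At 11: go left to 30.
      30 is a leaf — visit 30.
    At 11: no right child.
  At 15: no right child.
At 3: go right to 32.
  Visit 32.
  At 32: go left to 1.
    Visit 1.
    At 1: no left child.
    At 1: go right to 29.
      Visit 29.
      At 29: no left child.
      At 29: go right to 14.
        14 is a leaf — visit 14.
  At 32: go right to 21.
    21 is a leaf — visit 21.
Full pre-order sequence: 3, 15, 11, 30, 32, 1, 29, 14, 21.

6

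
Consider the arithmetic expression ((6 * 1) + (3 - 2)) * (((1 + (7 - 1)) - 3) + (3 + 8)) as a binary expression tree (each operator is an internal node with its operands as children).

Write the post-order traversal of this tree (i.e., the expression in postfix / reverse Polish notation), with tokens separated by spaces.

6 1 * 3 2 - + 1 7 1 - + 3 - 3 8 + + *

Post-order on an expression tree gives postfix notation: for each operator, emit left operand, right operand, then the operator.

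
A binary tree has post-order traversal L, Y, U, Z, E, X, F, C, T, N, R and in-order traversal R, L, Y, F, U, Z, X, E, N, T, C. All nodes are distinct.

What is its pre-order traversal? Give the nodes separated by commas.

The last element of post-order is the root; it splits in-order into left and right subtrees.
Root R: left subtree has 0 nodes { }, right has 10 {L, Y, F, U, Z, X, E, N, T, C}.
  Root N: left subtree has 7 nodes {L, Y, F, U, Z, X, E}, right has 2 {T, C}.
    Root F: left subtree has 2 nodes {L, Y}, right has 4 {U, Z, X, E}.
      Root Y: left subtree has 1 node {L}, right has 0 { }.
      Root X: left subtree has 2 nodes {U, Z}, right has 1 {E}.
        Root Z: left subtree has 1 node {U}, right has 0 { }.
    Root T: left subtree has 0 nodes { }, right has 1 {C}.

R, N, F, Y, L, X, Z, U, E, T, C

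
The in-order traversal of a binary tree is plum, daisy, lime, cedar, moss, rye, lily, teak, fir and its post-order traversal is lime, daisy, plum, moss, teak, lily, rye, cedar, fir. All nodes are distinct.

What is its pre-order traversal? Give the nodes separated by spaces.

The last element of post-order is the root; it splits in-order into left and right subtrees.
Root fir: left subtree has 8 nodes {plum, daisy, lime, cedar, moss, rye, lily, teak}, right has 0 { }.
  Root cedar: left subtree has 3 nodes {plum, daisy, lime}, right has 4 {moss, rye, lily, teak}.
    Root plum: left subtree has 0 nodes { }, right has 2 {daisy, lime}.
      Root daisy: left subtree has 0 nodes { }, right has 1 {lime}.
    Root rye: left subtree has 1 node {moss}, right has 2 {lily, teak}.
      Root lily: left subtree has 0 nodes { }, right has 1 {teak}.

fir cedar plum daisy lime rye moss lily teak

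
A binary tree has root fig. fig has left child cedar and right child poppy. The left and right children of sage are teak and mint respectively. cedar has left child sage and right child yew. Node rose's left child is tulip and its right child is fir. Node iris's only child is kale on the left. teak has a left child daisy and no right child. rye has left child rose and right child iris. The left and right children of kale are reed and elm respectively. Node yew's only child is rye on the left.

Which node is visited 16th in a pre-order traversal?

Pre-order visits the node, then its left subtree, then its right subtree.
Visit fig.
At fig: go left to cedar.
  Visit cedar.
  At cedar: go left to sage.
    Visit sage.
    At sage: go left to teak.
      Visit teak.
      At teak: go left to daisy.
        daisy is a leaf — visit daisy.
      At teak: no right child.
    At sage: go right to mint.
      mint is a leaf — visit mint.
  At cedar: go right to yew.
    Visit yew.
    At yew: go left to rye.
      Visit rye.
      At rye: go left to rose.
        Visit rose.
        At rose: go left to tulip.
          tulip is a leaf — visit tulip.
        At rose: go right to fir.
          fir is a leaf — visit fir.
      At rye: go right to iris.
        Visit iris.
        At iris: go left to kale.
          Visit kale.
          At kale: go left to reed.
            reed is a leaf — visit reed.
          At kale: go right to elm.
            elm is a leaf — visit elm.
        At iris: no right child.
    At yew: no right child.
At fig: go right to poppy.
  poppy is a leaf — visit poppy.
Full pre-order sequence: fig, cedar, sage, teak, daisy, mint, yew, rye, rose, tulip, fir, iris, kale, reed, elm, poppy.

poppy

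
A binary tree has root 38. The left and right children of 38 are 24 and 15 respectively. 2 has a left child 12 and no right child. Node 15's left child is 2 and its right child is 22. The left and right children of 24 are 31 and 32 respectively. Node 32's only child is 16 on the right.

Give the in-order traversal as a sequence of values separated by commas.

31, 24, 32, 16, 38, 12, 2, 15, 22

In-order visits the left subtree, then the node, then the right subtree.
At 38: go left to 24.
  At 24: go left to 31.
    31 is a leaf — visit 31.
  Visit 24.
  At 24: go right to 32.
    At 32: no left child.
    Visit 32.
    At 32: go right to 16.
      16 is a leaf — visit 16.
Visit 38.
At 38: go right to 15.
  At 15: go left to 2.
    At 2: go left to 12.
      12 is a leaf — visit 12.
    Visit 2.
    At 2: no right child.
  Visit 15.
  At 15: go right to 22.
    22 is a leaf — visit 22.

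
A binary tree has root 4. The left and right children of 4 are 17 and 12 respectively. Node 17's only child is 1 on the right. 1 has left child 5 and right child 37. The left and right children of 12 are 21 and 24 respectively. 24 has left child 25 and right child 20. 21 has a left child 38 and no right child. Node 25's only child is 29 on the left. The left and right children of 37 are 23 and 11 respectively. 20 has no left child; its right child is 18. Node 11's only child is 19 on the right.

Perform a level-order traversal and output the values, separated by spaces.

Level-order visits nodes level by level from the root, left to right within each level.
Level 0: 4
Level 1: 17, 12
Level 2: 1, 21, 24
Level 3: 5, 37, 38, 25, 20
Level 4: 23, 11, 29, 18
Level 5: 19

4 17 12 1 21 24 5 37 38 25 20 23 11 29 18 19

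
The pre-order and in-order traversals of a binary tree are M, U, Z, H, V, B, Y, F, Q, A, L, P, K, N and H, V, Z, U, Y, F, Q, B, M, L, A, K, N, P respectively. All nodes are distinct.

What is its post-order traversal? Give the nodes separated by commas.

V, H, Z, Q, F, Y, B, U, L, N, K, P, A, M

The first element of pre-order is the root; it splits in-order into left and right subtrees.
Root M: left subtree has 8 nodes {H, V, Z, U, Y, F, Q, B}, right has 5 {L, A, K, N, P}.
  Root U: left subtree has 3 nodes {H, V, Z}, right has 4 {Y, F, Q, B}.
    Root Z: left subtree has 2 nodes {H, V}, right has 0 { }.
      Root H: left subtree has 0 nodes { }, right has 1 {V}.
    Root B: left subtree has 3 nodes {Y, F, Q}, right has 0 { }.
      Root Y: left subtree has 0 nodes { }, right has 2 {F, Q}.
        Root F: left subtree has 0 nodes { }, right has 1 {Q}.
  Root A: left subtree has 1 node {L}, right has 3 {K, N, P}.
    Root P: left subtree has 2 nodes {K, N}, right has 0 { }.
      Root K: left subtree has 0 nodes { }, right has 1 {N}.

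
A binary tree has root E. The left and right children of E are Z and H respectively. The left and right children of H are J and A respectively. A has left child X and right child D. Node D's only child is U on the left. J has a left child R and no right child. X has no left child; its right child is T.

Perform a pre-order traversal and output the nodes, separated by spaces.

Pre-order visits the node, then its left subtree, then its right subtree.
Visit E.
At E: go left to Z.
  Z is a leaf — visit Z.
At E: go right to H.
  Visit H.
  At H: go left to J.
    Visit J.
    At J: go left to R.
      R is a leaf — visit R.
    At J: no right child.
  At H: go right to A.
    Visit A.
    At A: go left to X.
      Visit X.
      At X: no left child.
      At X: go right to T.
        T is a leaf — visit T.
    At A: go right to D.
      Visit D.
      At D: go left to U.
        U is a leaf — visit U.
      At D: no right child.

E Z H J R A X T D U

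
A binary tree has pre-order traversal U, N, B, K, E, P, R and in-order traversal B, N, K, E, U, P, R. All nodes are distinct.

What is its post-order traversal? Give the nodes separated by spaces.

The first element of pre-order is the root; it splits in-order into left and right subtrees.
Root U: left subtree has 4 nodes {B, N, K, E}, right has 2 {P, R}.
  Root N: left subtree has 1 node {B}, right has 2 {K, E}.
    Root K: left subtree has 0 nodes { }, right has 1 {E}.
  Root P: left subtree has 0 nodes { }, right has 1 {R}.

B E K N R P U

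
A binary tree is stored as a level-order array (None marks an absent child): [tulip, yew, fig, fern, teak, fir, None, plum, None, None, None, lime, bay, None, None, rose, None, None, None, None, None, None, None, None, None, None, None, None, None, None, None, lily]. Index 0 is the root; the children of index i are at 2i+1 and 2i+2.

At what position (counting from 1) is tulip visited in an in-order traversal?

7

In-order visits the left subtree, then the node, then the right subtree.
At tulip: go left to yew.
  At yew: go left to fern.
    At fern: go left to plum.
      At plum: go left to rose.
        At rose: go left to lily.
          lily is a leaf — visit lily.
        Visit rose.
        At rose: no right child.
      Visit plum.
      At plum: no right child.
    Visit fern.
    At fern: no right child.
  Visit yew.
  At yew: go right to teak.
    teak is a leaf — visit teak.
Visit tulip.
At tulip: go right to fig.
  At fig: go left to fir.
    At fir: go left to lime.
      lime is a leaf — visit lime.
    Visit fir.
    At fir: go right to bay.
      bay is a leaf — visit bay.
  Visit fig.
  At fig: no right child.
Full in-order sequence: lily, rose, plum, fern, yew, teak, tulip, lime, fir, bay, fig.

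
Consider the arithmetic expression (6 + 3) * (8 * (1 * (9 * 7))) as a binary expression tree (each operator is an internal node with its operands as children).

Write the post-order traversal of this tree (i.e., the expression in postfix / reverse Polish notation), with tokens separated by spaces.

Post-order on an expression tree gives postfix notation: for each operator, emit left operand, right operand, then the operator.

6 3 + 8 1 9 7 * * * *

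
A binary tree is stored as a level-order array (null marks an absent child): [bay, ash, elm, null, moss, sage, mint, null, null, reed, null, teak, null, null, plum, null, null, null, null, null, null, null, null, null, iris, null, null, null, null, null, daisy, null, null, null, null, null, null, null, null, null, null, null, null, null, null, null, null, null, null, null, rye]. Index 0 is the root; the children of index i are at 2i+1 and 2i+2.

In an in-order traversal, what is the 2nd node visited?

In-order visits the left subtree, then the node, then the right subtree.
At bay: go left to ash.
  At ash: no left child.
  Visit ash.
  At ash: go right to moss.
    At moss: go left to reed.
      reed is a leaf — visit reed.
    Visit moss.
    At moss: no right child.
Visit bay.
At bay: go right to elm.
  At elm: go left to sage.
    At sage: go left to teak.
      At teak: no left child.
      Visit teak.
      At teak: go right to iris.
        At iris: no left child.
        Visit iris.
        At iris: go right to rye.
          rye is a leaf — visit rye.
    Visit sage.
    At sage: no right child.
  Visit elm.
  At elm: go right to mint.
    At mint: no left child.
    Visit mint.
    At mint: go right to plum.
      At plum: no left child.
      Visit plum.
      At plum: go right to daisy.
        daisy is a leaf — visit daisy.
Full in-order sequence: ash, reed, moss, bay, teak, iris, rye, sage, elm, mint, plum, daisy.

reed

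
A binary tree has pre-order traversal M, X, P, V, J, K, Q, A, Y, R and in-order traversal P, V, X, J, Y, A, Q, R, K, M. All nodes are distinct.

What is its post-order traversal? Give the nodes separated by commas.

V, P, Y, A, R, Q, K, J, X, M

The first element of pre-order is the root; it splits in-order into left and right subtrees.
Root M: left subtree has 9 nodes {P, V, X, J, Y, A, Q, R, K}, right has 0 { }.
  Root X: left subtree has 2 nodes {P, V}, right has 6 {J, Y, A, Q, R, K}.
    Root P: left subtree has 0 nodes { }, right has 1 {V}.
    Root J: left subtree has 0 nodes { }, right has 5 {Y, A, Q, R, K}.
      Root K: left subtree has 4 nodes {Y, A, Q, R}, right has 0 { }.
        Root Q: left subtree has 2 nodes {Y, A}, right has 1 {R}.
          Root A: left subtree has 1 node {Y}, right has 0 { }.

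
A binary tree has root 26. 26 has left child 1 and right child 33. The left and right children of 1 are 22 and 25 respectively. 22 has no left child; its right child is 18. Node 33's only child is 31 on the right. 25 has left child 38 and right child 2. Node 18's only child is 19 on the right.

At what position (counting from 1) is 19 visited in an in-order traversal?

3

In-order visits the left subtree, then the node, then the right subtree.
At 26: go left to 1.
  At 1: go left to 22.
    At 22: no left child.
    Visit 22.
    At 22: go right to 18.
      At 18: no left child.
      Visit 18.
      At 18: go right to 19.
        19 is a leaf — visit 19.
  Visit 1.
  At 1: go right to 25.
    At 25: go left to 38.
      38 is a leaf — visit 38.
    Visit 25.
    At 25: go right to 2.
      2 is a leaf — visit 2.
Visit 26.
At 26: go right to 33.
  At 33: no left child.
  Visit 33.
  At 33: go right to 31.
    31 is a leaf — visit 31.
Full in-order sequence: 22, 18, 19, 1, 38, 25, 2, 26, 33, 31.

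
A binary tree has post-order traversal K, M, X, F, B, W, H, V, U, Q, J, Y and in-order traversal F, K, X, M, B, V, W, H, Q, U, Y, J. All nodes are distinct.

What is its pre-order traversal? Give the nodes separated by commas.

Y, Q, V, B, F, X, K, M, H, W, U, J

The last element of post-order is the root; it splits in-order into left and right subtrees.
Root Y: left subtree has 10 nodes {F, K, X, M, B, V, W, H, Q, U}, right has 1 {J}.
  Root Q: left subtree has 8 nodes {F, K, X, M, B, V, W, H}, right has 1 {U}.
    Root V: left subtree has 5 nodes {F, K, X, M, B}, right has 2 {W, H}.
      Root B: left subtree has 4 nodes {F, K, X, M}, right has 0 { }.
        Root F: left subtree has 0 nodes { }, right has 3 {K, X, M}.
          Root X: left subtree has 1 node {K}, right has 1 {M}.
      Root H: left subtree has 1 node {W}, right has 0 { }.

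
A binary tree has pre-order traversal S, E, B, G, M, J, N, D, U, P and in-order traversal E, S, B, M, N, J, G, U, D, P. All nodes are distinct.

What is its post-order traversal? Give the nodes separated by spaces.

E N J M U P D G B S

The first element of pre-order is the root; it splits in-order into left and right subtrees.
Root S: left subtree has 1 node {E}, right has 8 {B, M, N, J, G, U, D, P}.
  Root B: left subtree has 0 nodes { }, right has 7 {M, N, J, G, U, D, P}.
    Root G: left subtree has 3 nodes {M, N, J}, right has 3 {U, D, P}.
      Root M: left subtree has 0 nodes { }, right has 2 {N, J}.
        Root J: left subtree has 1 node {N}, right has 0 { }.
      Root D: left subtree has 1 node {U}, right has 1 {P}.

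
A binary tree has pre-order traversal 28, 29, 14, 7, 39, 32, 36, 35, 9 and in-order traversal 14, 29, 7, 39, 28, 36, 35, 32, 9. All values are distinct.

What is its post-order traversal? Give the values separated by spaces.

14 39 7 29 35 36 9 32 28

The first element of pre-order is the root; it splits in-order into left and right subtrees.
Root 28: left subtree has 4 nodes {14, 29, 7, 39}, right has 4 {36, 35, 32, 9}.
  Root 29: left subtree has 1 node {14}, right has 2 {7, 39}.
    Root 7: left subtree has 0 nodes { }, right has 1 {39}.
  Root 32: left subtree has 2 nodes {36, 35}, right has 1 {9}.
    Root 36: left subtree has 0 nodes { }, right has 1 {35}.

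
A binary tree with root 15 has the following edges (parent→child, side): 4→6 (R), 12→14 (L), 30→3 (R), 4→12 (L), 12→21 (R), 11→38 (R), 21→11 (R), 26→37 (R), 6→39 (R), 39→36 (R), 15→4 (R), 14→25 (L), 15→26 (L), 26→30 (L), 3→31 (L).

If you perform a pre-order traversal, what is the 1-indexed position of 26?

2

Pre-order visits the node, then its left subtree, then its right subtree.
Visit 15.
At 15: go left to 26.
  Visit 26.
  At 26: go left to 30.
    Visit 30.
    At 30: no left child.
    At 30: go right to 3.
      Visit 3.
      At 3: go left to 31.
        31 is a leaf — visit 31.
      At 3: no right child.
  At 26: go right to 37.
    37 is a leaf — visit 37.
At 15: go right to 4.
  Visit 4.
  At 4: go left to 12.
    Visit 12.
    At 12: go left to 14.
      Visit 14.
      At 14: go left to 25.
        25 is a leaf — visit 25.
      At 14: no right child.
    At 12: go right to 21.
      Visit 21.
      At 21: no left child.
      At 21: go right to 11.
        Visit 11.
        At 11: no left child.
        At 11: go right to 38.
          38 is a leaf — visit 38.
  At 4: go right to 6.
    Visit 6.
    At 6: no left child.
    At 6: go right to 39.
      Visit 39.
      At 39: no left child.
      At 39: go right to 36.
        36 is a leaf — visit 36.
Full pre-order sequence: 15, 26, 30, 3, 31, 37, 4, 12, 14, 25, 21, 11, 38, 6, 39, 36.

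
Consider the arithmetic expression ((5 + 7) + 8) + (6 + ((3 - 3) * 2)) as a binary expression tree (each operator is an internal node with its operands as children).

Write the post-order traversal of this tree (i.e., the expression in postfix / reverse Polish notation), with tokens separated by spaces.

5 7 + 8 + 6 3 3 - 2 * + +

Post-order on an expression tree gives postfix notation: for each operator, emit left operand, right operand, then the operator.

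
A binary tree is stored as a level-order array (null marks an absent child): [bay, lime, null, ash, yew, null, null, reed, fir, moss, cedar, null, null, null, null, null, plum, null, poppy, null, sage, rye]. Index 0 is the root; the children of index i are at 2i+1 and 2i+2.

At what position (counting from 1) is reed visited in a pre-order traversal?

4

Pre-order visits the node, then its left subtree, then its right subtree.
Visit bay.
At bay: go left to lime.
  Visit lime.
  At lime: go left to ash.
    Visit ash.
    At ash: go left to reed.
      Visit reed.
      At reed: no left child.
      At reed: go right to plum.
        plum is a leaf — visit plum.
    At ash: go right to fir.
      Visit fir.
      At fir: no left child.
      At fir: go right to poppy.
        poppy is a leaf — visit poppy.
  At lime: go right to yew.
    Visit yew.
    At yew: go left to moss.
      Visit moss.
      At moss: no left child.
      At moss: go right to sage.
        sage is a leaf — visit sage.
    At yew: go right to cedar.
      Visit cedar.
      At cedar: go left to rye.
        rye is a leaf — visit rye.
      At cedar: no right child.
At bay: no right child.
Full pre-order sequence: bay, lime, ash, reed, plum, fir, poppy, yew, moss, sage, cedar, rye.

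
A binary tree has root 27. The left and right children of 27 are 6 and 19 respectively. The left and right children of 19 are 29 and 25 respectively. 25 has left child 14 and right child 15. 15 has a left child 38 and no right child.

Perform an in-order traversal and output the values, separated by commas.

6, 27, 29, 19, 14, 25, 38, 15

In-order visits the left subtree, then the node, then the right subtree.
At 27: go left to 6.
  6 is a leaf — visit 6.
Visit 27.
At 27: go right to 19.
  At 19: go left to 29.
    29 is a leaf — visit 29.
  Visit 19.
  At 19: go right to 25.
    At 25: go left to 14.
      14 is a leaf — visit 14.
    Visit 25.
    At 25: go right to 15.
      At 15: go left to 38.
        38 is a leaf — visit 38.
      Visit 15.
      At 15: no right child.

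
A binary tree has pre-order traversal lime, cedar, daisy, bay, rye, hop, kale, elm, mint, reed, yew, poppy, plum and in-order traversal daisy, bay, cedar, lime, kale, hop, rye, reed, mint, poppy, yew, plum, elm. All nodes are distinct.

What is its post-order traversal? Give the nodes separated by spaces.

The first element of pre-order is the root; it splits in-order into left and right subtrees.
Root lime: left subtree has 3 nodes {daisy, bay, cedar}, right has 9 {kale, hop, rye, reed, mint, poppy, yew, plum, elm}.
  Root cedar: left subtree has 2 nodes {daisy, bay}, right has 0 { }.
    Root daisy: left subtree has 0 nodes { }, right has 1 {bay}.
  Root rye: left subtree has 2 nodes {kale, hop}, right has 6 {reed, mint, poppy, yew, plum, elm}.
    Root hop: left subtree has 1 node {kale}, right has 0 { }.
    Root elm: left subtree has 5 nodes {reed, mint, poppy, yew, plum}, right has 0 { }.
      Root mint: left subtree has 1 node {reed}, right has 3 {poppy, yew, plum}.
        Root yew: left subtree has 1 node {poppy}, right has 1 {plum}.

bay daisy cedar kale hop reed poppy plum yew mint elm rye lime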